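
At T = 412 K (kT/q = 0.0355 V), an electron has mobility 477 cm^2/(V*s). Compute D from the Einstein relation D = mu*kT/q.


Step 1: D = mu * (kT/q)
Step 2: D = 477 * 0.0355
Step 3: D = 16.93 cm^2/s

16.93


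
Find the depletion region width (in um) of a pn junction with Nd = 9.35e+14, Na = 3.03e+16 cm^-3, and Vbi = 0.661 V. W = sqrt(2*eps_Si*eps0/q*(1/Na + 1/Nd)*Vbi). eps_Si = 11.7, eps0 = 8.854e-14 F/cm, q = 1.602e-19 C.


Step 1: 1/Na + 1/Nd = 1/3.03e+16 + 1/9.35e+14 = 1.10252e-15
Step 2: 2*eps*eps0/q = 2*11.7*8.854e-14/1.602e-19 = 1.293281e+07
Step 3: W^2 = 1.293281e+07 * 1.10252e-15 * 0.661 = 9.42499e-09
Step 4: W = sqrt(9.42499e-09) = 9.708e-05 cm = 0.9708 um

0.9708


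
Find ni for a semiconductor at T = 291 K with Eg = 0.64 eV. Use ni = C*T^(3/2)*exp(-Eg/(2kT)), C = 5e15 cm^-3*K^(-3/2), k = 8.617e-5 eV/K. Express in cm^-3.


Step 1: Compute kT = 8.617e-5 * 291 = 0.02507547 eV
Step 2: Exponent = -Eg/(2kT) = -0.64/(2*0.02507547) = -12.76148
Step 3: T^(3/2) = 291^1.5 = 4964.09
Step 4: ni = 5e15 * 4964.09 * exp(-12.76148) = 7.12e+13 cm^-3

7.12e+13


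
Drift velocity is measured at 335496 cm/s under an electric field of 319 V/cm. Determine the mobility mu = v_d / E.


Step 1: mu = v_d / E
Step 2: mu = 335496 / 319
Step 3: mu = 1051.71 cm^2/(V*s)

1051.71


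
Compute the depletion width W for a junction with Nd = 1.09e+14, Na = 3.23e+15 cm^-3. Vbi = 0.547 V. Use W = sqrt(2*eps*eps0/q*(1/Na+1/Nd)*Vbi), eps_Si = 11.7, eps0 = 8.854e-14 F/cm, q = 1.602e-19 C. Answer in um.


Step 1: 1/Na + 1/Nd = 1/3.23e+15 + 1/1.09e+14 = 9.48391e-15
Step 2: 2*eps*eps0/q = 2*11.7*8.854e-14/1.602e-19 = 1.293281e+07
Step 3: W^2 = 1.293281e+07 * 9.48391e-15 * 0.547 = 6.70915e-08
Step 4: W = sqrt(6.70915e-08) = 2.590e-04 cm = 2.59 um

2.59


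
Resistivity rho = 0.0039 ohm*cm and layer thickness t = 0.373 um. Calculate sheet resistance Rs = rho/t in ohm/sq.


Step 1: Convert thickness to cm: t = 0.373 um = 3.7300e-05 cm
Step 2: Rs = rho / t = 0.0039 / 3.7300e-05
Step 3: Rs = 104.6 ohm/sq

104.6


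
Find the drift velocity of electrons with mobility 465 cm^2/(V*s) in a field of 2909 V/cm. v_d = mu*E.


Step 1: v_d = mu * E
Step 2: v_d = 465 * 2909 = 1352685
Step 3: v_d = 1.35e+06 cm/s

1.35e+06


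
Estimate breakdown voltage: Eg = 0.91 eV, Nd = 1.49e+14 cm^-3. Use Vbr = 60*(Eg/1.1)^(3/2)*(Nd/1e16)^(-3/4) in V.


Step 1: Eg/1.1 = 0.91/1.1 = 0.827273
Step 2: (Eg/1.1)^1.5 = 0.827273^1.5 = 0.752442
Step 3: (Nd/1e16)^(-0.75) = (0.0149)^(-0.75) = 23.448243
Step 4: Vbr = 60 * 0.752442 * 23.448243 = 1058.6 V

1058.6


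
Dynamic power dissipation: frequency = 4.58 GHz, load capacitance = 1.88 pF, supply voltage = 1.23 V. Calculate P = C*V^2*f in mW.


Step 1: V^2 = 1.23^2 = 1.5129 V^2
Step 2: P = C*V^2*f = 1.88e-12 F * 1.5129 * 4.58e9 Hz
Step 3: P = 1.302667416e-02 W
Step 4: P = 13.027 mW

13.027


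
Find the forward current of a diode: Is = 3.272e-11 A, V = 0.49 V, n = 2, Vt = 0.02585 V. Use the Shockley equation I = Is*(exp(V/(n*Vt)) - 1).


Step 1: V/(n*Vt) = 0.49/(2*0.02585) = 9.4778
Step 2: exp(9.4778) = 1.3066e+04
Step 3: I = 3.272e-11 * (1.3066e+04 - 1) = 4.27e-07 A

4.27e-07


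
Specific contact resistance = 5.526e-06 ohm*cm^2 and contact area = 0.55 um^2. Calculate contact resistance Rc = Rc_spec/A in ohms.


Step 1: Convert area to cm^2: 0.55 um^2 = 5.5000e-09 cm^2
Step 2: Rc = Rc_spec / A = 5.526e-06 / 5.5000e-09
Step 3: Rc = 1.00e+03 ohms

1.00e+03


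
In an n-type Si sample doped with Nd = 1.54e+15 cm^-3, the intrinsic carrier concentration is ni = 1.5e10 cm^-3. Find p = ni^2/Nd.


Step 1: Since Nd >> ni, n ≈ Nd = 1.54e+15 cm^-3
Step 2: p = ni^2 / n = (1.5e10)^2 / 1.54e+15
Step 3: p = 2.25e20 / 1.54e+15 = 1.46e+05 cm^-3

1.46e+05


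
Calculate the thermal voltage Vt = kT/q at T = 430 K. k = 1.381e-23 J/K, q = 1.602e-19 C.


Step 1: kT = 1.381e-23 * 430 = 5.9383e-21 J
Step 2: Vt = kT/q = 5.9383e-21 / 1.602e-19
Step 3: Vt = 0.03707 V

0.03707


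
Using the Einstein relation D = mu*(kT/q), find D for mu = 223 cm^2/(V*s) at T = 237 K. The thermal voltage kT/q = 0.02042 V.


Step 1: D = mu * (kT/q)
Step 2: D = 223 * 0.02042
Step 3: D = 4.55 cm^2/s

4.55


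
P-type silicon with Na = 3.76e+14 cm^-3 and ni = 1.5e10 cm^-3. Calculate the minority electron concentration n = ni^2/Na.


Step 1: Majority hole concentration p ≈ Na = 3.76e+14 cm^-3
Step 2: n = ni^2 / Na = (1.5e10)^2 / 3.76e+14
Step 3: n = 5.98e+05 cm^-3

5.98e+05


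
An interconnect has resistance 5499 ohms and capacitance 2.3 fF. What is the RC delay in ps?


Step 1: tau = R * C
Step 2: tau = 5499 * 2.3 fF = 5499 * 2.3e-15 F
Step 3: tau = 1.26477e-11 s = 12.6477 ps

12.6477


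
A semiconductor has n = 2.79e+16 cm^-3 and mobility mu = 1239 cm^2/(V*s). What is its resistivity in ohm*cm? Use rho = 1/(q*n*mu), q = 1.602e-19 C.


Step 1: sigma = q * n * mu = 1.602e-19 * 2.79e+16 * 1239 = 5.53781e+00 S/cm
Step 2: rho = 1 / sigma = 1 / 5.53781e+00 = 0.1806 ohm*cm

0.1806


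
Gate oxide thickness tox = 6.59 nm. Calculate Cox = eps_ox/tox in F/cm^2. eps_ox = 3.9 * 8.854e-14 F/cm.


Step 1: eps_ox = 3.9 * 8.854e-14 = 3.45306e-13 F/cm
Step 2: tox in cm = 6.59 nm * 1e-7 = 6.5900e-07 cm
Step 3: Cox = 3.45306e-13 / 6.5900e-07 = 5.24e-07 F/cm^2

5.24e-07


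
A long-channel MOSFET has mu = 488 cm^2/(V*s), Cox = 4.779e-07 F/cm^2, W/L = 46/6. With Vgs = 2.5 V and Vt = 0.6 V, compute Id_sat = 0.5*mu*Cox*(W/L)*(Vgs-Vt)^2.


Step 1: Overdrive voltage Vov = Vgs - Vt = 2.5 - 0.6 = 1.9 V
Step 2: W/L = 46/6 = 7.66667
Step 3: Id = 0.5 * 488 * 4.779e-07 * 7.66667 * 1.9^2
Step 4: Id = 3.23e-03 A

3.23e-03


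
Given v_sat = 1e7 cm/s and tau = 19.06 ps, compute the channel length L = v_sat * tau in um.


Step 1: tau in seconds = 19.06 ps * 1e-12 = 1.9060e-11 s
Step 2: L = v_sat * tau = 1e7 * 1.9060e-11 = 1.9060e-04 cm
Step 3: L in um = 1.9060e-04 * 1e4 = 1.906 um

1.906


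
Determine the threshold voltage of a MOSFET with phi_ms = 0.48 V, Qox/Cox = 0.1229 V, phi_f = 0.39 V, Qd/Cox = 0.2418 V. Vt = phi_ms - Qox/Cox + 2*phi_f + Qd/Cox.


Step 1: Vt = phi_ms - Qox/Cox + 2*phi_f + Qd/Cox
Step 2: Vt = 0.48 - 0.1229 + 2*0.39 + 0.2418
Step 3: Vt = 0.48 - 0.1229 + 0.78 + 0.2418
Step 4: Vt = 1.3789 V

1.3789


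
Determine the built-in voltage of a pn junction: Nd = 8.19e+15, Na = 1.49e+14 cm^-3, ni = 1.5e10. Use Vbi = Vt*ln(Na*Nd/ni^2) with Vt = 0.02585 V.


Step 1: Compute Na*Nd/ni^2 = 1.49e+14 * 8.19e+15 / (1.5e10)^2 = 5.4236e+09
Step 2: ln(5.4236e+09) = 22.4140
Step 3: Vbi = 0.02585 * 22.4140 = 0.579 V

0.579


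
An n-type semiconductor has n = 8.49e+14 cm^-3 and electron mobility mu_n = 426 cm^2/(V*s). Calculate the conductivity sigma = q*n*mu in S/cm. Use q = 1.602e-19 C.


Step 1: sigma = q * n * mu
Step 2: sigma = 1.602e-19 * 8.49e+14 * 426
Step 3: sigma = 5.794e-02 S/cm

5.794e-02


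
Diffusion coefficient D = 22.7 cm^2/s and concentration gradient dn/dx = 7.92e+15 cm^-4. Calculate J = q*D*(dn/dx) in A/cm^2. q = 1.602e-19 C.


Step 1: J = q * D * (dn/dx)
Step 2: J = 1.602e-19 * 22.7 * 7.92e+15
Step 3: J = 2.88e-02 A/cm^2

2.88e-02


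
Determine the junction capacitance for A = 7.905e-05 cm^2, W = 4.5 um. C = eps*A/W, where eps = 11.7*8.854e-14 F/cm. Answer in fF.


Step 1: eps_Si = 11.7 * 8.854e-14 = 1.035918e-12 F/cm
Step 2: W in cm = 4.5 * 1e-4 = 4.50e-04 cm
Step 3: C = 1.035918e-12 * 7.905e-05 / 4.50e-04 = 1.819763e-13 F
Step 4: C = 181.98 fF

181.98


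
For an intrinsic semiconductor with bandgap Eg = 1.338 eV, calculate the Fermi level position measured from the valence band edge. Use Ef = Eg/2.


Step 1: For an intrinsic semiconductor, the Fermi level sits at midgap.
Step 2: Ef = Eg / 2 = 1.338 / 2 = 0.669 eV

0.669


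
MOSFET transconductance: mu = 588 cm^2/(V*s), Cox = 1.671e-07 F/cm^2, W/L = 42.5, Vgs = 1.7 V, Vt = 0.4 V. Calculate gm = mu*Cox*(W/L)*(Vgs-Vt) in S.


Step 1: Vov = Vgs - Vt = 1.7 - 0.4 = 1.3 V
Step 2: gm = mu * Cox * (W/L) * Vov
Step 3: gm = 588 * 1.671e-07 * 42.5 * 1.3 = 5.43e-03 S

5.43e-03


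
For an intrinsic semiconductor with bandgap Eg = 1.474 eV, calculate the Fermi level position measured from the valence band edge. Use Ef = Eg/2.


Step 1: For an intrinsic semiconductor, the Fermi level sits at midgap.
Step 2: Ef = Eg / 2 = 1.474 / 2 = 0.737 eV

0.737


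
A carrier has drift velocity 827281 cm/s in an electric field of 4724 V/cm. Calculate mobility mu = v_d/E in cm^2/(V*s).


Step 1: mu = v_d / E
Step 2: mu = 827281 / 4724
Step 3: mu = 175.12 cm^2/(V*s)

175.12


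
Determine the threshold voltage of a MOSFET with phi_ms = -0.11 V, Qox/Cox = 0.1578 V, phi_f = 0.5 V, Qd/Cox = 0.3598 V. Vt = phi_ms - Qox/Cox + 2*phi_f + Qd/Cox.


Step 1: Vt = phi_ms - Qox/Cox + 2*phi_f + Qd/Cox
Step 2: Vt = -0.11 - 0.1578 + 2*0.5 + 0.3598
Step 3: Vt = -0.11 - 0.1578 + 1.0 + 0.3598
Step 4: Vt = 1.092 V

1.092


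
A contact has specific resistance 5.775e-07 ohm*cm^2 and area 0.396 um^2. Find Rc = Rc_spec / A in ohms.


Step 1: Convert area to cm^2: 0.396 um^2 = 3.9600e-09 cm^2
Step 2: Rc = Rc_spec / A = 5.775e-07 / 3.9600e-09
Step 3: Rc = 1.46e+02 ohms

1.46e+02


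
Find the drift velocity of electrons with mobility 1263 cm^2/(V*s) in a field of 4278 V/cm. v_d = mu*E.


Step 1: v_d = mu * E
Step 2: v_d = 1263 * 4278 = 5403114
Step 3: v_d = 5.40e+06 cm/s

5.40e+06


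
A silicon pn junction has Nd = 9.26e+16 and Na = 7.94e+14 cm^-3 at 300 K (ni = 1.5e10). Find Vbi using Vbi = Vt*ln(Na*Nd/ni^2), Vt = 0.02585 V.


Step 1: Compute Na*Nd/ni^2 = 7.94e+14 * 9.26e+16 / (1.5e10)^2 = 3.2678e+11
Step 2: ln(3.2678e+11) = 26.5126
Step 3: Vbi = 0.02585 * 26.5126 = 0.685 V

0.685


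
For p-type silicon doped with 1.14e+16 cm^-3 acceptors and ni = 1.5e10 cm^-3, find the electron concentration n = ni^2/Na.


Step 1: Majority hole concentration p ≈ Na = 1.14e+16 cm^-3
Step 2: n = ni^2 / Na = (1.5e10)^2 / 1.14e+16
Step 3: n = 1.97e+04 cm^-3

1.97e+04


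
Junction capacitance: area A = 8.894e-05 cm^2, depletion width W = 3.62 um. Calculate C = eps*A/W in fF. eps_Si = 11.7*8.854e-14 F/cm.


Step 1: eps_Si = 11.7 * 8.854e-14 = 1.035918e-12 F/cm
Step 2: W in cm = 3.62 * 1e-4 = 3.62e-04 cm
Step 3: C = 1.035918e-12 * 8.894e-05 / 3.62e-04 = 2.545153e-13 F
Step 4: C = 254.52 fF

254.52


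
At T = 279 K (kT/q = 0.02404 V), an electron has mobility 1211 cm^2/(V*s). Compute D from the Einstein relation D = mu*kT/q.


Step 1: D = mu * (kT/q)
Step 2: D = 1211 * 0.02404
Step 3: D = 29.11 cm^2/s

29.11


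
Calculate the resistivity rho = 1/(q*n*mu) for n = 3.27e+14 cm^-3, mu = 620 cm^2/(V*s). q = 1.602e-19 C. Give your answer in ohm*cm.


Step 1: sigma = q * n * mu = 1.602e-19 * 3.27e+14 * 620 = 3.24789e-02 S/cm
Step 2: rho = 1 / sigma = 1 / 3.24789e-02 = 30.79 ohm*cm

30.79


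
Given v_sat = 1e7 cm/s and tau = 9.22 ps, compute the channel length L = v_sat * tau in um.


Step 1: tau in seconds = 9.22 ps * 1e-12 = 9.2200e-12 s
Step 2: L = v_sat * tau = 1e7 * 9.2200e-12 = 9.2200e-05 cm
Step 3: L in um = 9.2200e-05 * 1e4 = 0.922 um

0.922


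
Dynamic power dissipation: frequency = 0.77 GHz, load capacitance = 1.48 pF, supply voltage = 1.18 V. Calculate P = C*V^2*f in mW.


Step 1: V^2 = 1.18^2 = 1.3924 V^2
Step 2: P = C*V^2*f = 1.48e-12 F * 1.3924 * 0.77e9 Hz
Step 3: P = 1.58677904e-03 W
Step 4: P = 1.587 mW

1.587


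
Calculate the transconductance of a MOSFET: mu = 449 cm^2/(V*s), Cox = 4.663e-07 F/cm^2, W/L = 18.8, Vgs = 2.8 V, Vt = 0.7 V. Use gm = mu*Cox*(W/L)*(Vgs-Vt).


Step 1: Vov = Vgs - Vt = 2.8 - 0.7 = 2.1 V
Step 2: gm = mu * Cox * (W/L) * Vov
Step 3: gm = 449 * 4.663e-07 * 18.8 * 2.1 = 8.27e-03 S

8.27e-03


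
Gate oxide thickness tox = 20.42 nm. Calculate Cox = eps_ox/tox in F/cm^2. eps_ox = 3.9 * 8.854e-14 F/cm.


Step 1: eps_ox = 3.9 * 8.854e-14 = 3.45306e-13 F/cm
Step 2: tox in cm = 20.42 nm * 1e-7 = 2.0420e-06 cm
Step 3: Cox = 3.45306e-13 / 2.0420e-06 = 1.69e-07 F/cm^2

1.69e-07


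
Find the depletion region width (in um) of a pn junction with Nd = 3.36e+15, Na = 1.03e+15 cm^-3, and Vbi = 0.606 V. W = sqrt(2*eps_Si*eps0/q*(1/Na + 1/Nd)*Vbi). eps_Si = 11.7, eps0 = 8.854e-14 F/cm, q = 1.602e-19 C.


Step 1: 1/Na + 1/Nd = 1/1.03e+15 + 1/3.36e+15 = 1.26849e-15
Step 2: 2*eps*eps0/q = 2*11.7*8.854e-14/1.602e-19 = 1.293281e+07
Step 3: W^2 = 1.293281e+07 * 1.26849e-15 * 0.606 = 9.94151e-09
Step 4: W = sqrt(9.94151e-09) = 9.971e-05 cm = 0.9971 um

0.9971


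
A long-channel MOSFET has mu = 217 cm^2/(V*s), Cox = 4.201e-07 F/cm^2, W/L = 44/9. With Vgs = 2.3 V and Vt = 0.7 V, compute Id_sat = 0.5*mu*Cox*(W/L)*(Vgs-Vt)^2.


Step 1: Overdrive voltage Vov = Vgs - Vt = 2.3 - 0.7 = 1.6 V
Step 2: W/L = 44/9 = 4.88889
Step 3: Id = 0.5 * 217 * 4.201e-07 * 4.88889 * 1.6^2
Step 4: Id = 5.70e-04 A

5.70e-04


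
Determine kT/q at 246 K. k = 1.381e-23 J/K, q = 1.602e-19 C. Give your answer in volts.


Step 1: kT = 1.381e-23 * 246 = 3.39726e-21 J
Step 2: Vt = kT/q = 3.39726e-21 / 1.602e-19
Step 3: Vt = 0.02121 V

0.02121


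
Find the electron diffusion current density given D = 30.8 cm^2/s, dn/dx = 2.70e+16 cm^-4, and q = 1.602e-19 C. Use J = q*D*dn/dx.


Step 1: J = q * D * (dn/dx)
Step 2: J = 1.602e-19 * 30.8 * 2.70e+16
Step 3: J = 1.33e-01 A/cm^2

1.33e-01


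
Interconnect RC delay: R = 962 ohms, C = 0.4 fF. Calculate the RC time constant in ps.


Step 1: tau = R * C
Step 2: tau = 962 * 0.4 fF = 962 * 4.0e-16 F
Step 3: tau = 3.848e-13 s = 0.3848 ps

0.3848


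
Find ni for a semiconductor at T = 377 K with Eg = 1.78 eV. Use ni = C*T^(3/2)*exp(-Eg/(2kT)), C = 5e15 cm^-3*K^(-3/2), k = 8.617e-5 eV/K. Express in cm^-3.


Step 1: Compute kT = 8.617e-5 * 377 = 0.03248609 eV
Step 2: Exponent = -Eg/(2kT) = -1.78/(2*0.03248609) = -27.39634
Step 3: T^(3/2) = 377^1.5 = 7320.02
Step 4: ni = 5e15 * 7320.02 * exp(-27.39634) = 4.63e+07 cm^-3

4.63e+07


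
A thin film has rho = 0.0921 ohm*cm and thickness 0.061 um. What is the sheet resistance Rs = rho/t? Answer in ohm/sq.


Step 1: Convert thickness to cm: t = 0.061 um = 6.1000e-06 cm
Step 2: Rs = rho / t = 0.0921 / 6.1000e-06
Step 3: Rs = 15098.4 ohm/sq

15098.4


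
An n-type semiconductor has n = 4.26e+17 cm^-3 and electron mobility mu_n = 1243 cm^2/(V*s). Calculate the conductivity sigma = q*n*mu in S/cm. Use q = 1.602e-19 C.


Step 1: sigma = q * n * mu
Step 2: sigma = 1.602e-19 * 4.26e+17 * 1243
Step 3: sigma = 8.483e+01 S/cm

8.483e+01


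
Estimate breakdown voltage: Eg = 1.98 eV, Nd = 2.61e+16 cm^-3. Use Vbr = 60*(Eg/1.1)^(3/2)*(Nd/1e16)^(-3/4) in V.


Step 1: Eg/1.1 = 1.98/1.1 = 1.800000
Step 2: (Eg/1.1)^1.5 = 1.800000^1.5 = 2.414953
Step 3: (Nd/1e16)^(-0.75) = (2.61)^(-0.75) = 0.486990
Step 4: Vbr = 60 * 2.414953 * 0.486990 = 70.6 V

70.6


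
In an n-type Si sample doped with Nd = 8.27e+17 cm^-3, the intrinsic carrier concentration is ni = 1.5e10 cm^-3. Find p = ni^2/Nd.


Step 1: Since Nd >> ni, n ≈ Nd = 8.27e+17 cm^-3
Step 2: p = ni^2 / n = (1.5e10)^2 / 8.27e+17
Step 3: p = 2.25e20 / 8.27e+17 = 2.72e+02 cm^-3

2.72e+02


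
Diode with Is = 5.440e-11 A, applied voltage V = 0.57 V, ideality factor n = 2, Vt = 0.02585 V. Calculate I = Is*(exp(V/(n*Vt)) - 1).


Step 1: V/(n*Vt) = 0.57/(2*0.02585) = 11.0251
Step 2: exp(11.0251) = 6.1396e+04
Step 3: I = 5.440e-11 * (6.1396e+04 - 1) = 3.34e-06 A

3.34e-06


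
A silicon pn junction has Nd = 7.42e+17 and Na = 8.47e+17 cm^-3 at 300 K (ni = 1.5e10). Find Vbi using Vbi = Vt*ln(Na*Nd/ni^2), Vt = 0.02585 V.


Step 1: Compute Na*Nd/ni^2 = 8.47e+17 * 7.42e+17 / (1.5e10)^2 = 2.7932e+15
Step 2: ln(2.7932e+15) = 35.5660
Step 3: Vbi = 0.02585 * 35.5660 = 0.919 V

0.919


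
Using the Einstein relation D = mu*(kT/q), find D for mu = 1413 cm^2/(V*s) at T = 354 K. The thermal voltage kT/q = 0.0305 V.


Step 1: D = mu * (kT/q)
Step 2: D = 1413 * 0.0305
Step 3: D = 43.1 cm^2/s

43.1


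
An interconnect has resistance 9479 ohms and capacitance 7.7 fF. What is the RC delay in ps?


Step 1: tau = R * C
Step 2: tau = 9479 * 7.7 fF = 9479 * 7.7e-15 F
Step 3: tau = 7.29883e-11 s = 72.9883 ps

72.9883


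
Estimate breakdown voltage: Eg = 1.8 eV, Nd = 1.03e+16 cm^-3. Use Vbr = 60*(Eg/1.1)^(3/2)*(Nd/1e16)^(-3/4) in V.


Step 1: Eg/1.1 = 1.8/1.1 = 1.636364
Step 2: (Eg/1.1)^1.5 = 1.636364^1.5 = 2.093244
Step 3: (Nd/1e16)^(-0.75) = (1.03)^(-0.75) = 0.978075
Step 4: Vbr = 60 * 2.093244 * 0.978075 = 122.8 V

122.8


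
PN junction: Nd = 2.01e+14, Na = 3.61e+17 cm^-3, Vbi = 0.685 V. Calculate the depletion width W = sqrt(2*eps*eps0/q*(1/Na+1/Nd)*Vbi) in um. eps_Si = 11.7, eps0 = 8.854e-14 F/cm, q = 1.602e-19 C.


Step 1: 1/Na + 1/Nd = 1/3.61e+17 + 1/2.01e+14 = 4.97789e-15
Step 2: 2*eps*eps0/q = 2*11.7*8.854e-14/1.602e-19 = 1.293281e+07
Step 3: W^2 = 1.293281e+07 * 4.97789e-15 * 0.685 = 4.40990e-08
Step 4: W = sqrt(4.40990e-08) = 2.100e-04 cm = 2.1 um

2.1


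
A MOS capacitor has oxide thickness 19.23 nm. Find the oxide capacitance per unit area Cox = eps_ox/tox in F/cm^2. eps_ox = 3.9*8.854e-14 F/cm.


Step 1: eps_ox = 3.9 * 8.854e-14 = 3.45306e-13 F/cm
Step 2: tox in cm = 19.23 nm * 1e-7 = 1.9230e-06 cm
Step 3: Cox = 3.45306e-13 / 1.9230e-06 = 1.80e-07 F/cm^2

1.80e-07


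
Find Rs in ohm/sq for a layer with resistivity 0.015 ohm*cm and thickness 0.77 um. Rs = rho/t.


Step 1: Convert thickness to cm: t = 0.77 um = 7.7000e-05 cm
Step 2: Rs = rho / t = 0.015 / 7.7000e-05
Step 3: Rs = 194.8 ohm/sq

194.8


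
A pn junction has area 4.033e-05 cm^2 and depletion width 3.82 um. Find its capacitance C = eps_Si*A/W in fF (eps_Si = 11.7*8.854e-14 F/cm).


Step 1: eps_Si = 11.7 * 8.854e-14 = 1.035918e-12 F/cm
Step 2: W in cm = 3.82 * 1e-4 = 3.82e-04 cm
Step 3: C = 1.035918e-12 * 4.033e-05 / 3.82e-04 = 1.093680e-13 F
Step 4: C = 109.37 fF

109.37


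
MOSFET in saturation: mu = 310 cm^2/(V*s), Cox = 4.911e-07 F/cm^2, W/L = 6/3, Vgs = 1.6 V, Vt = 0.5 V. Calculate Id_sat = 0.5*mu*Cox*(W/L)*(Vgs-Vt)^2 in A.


Step 1: Overdrive voltage Vov = Vgs - Vt = 1.6 - 0.5 = 1.1 V
Step 2: W/L = 6/3 = 2
Step 3: Id = 0.5 * 310 * 4.911e-07 * 2 * 1.1^2
Step 4: Id = 1.84e-04 A

1.84e-04


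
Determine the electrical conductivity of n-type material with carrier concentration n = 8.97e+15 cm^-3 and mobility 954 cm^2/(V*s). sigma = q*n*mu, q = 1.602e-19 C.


Step 1: sigma = q * n * mu
Step 2: sigma = 1.602e-19 * 8.97e+15 * 954
Step 3: sigma = 1.371e+00 S/cm

1.371e+00


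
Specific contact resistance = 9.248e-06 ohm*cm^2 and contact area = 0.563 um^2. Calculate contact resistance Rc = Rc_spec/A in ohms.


Step 1: Convert area to cm^2: 0.563 um^2 = 5.6300e-09 cm^2
Step 2: Rc = Rc_spec / A = 9.248e-06 / 5.6300e-09
Step 3: Rc = 1.64e+03 ohms

1.64e+03


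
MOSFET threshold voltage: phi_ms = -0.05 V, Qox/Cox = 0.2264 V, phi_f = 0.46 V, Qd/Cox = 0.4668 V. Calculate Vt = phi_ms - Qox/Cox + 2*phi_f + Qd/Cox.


Step 1: Vt = phi_ms - Qox/Cox + 2*phi_f + Qd/Cox
Step 2: Vt = -0.05 - 0.2264 + 2*0.46 + 0.4668
Step 3: Vt = -0.05 - 0.2264 + 0.92 + 0.4668
Step 4: Vt = 1.1104 V

1.1104


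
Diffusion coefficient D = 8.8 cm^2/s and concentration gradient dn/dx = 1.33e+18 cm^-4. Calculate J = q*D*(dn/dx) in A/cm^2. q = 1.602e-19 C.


Step 1: J = q * D * (dn/dx)
Step 2: J = 1.602e-19 * 8.8 * 1.33e+18
Step 3: J = 1.87e+00 A/cm^2

1.87e+00


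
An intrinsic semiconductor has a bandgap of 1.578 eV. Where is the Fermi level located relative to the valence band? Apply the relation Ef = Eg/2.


Step 1: For an intrinsic semiconductor, the Fermi level sits at midgap.
Step 2: Ef = Eg / 2 = 1.578 / 2 = 0.789 eV

0.789


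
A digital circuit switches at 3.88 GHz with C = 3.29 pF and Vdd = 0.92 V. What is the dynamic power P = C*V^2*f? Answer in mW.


Step 1: V^2 = 0.92^2 = 0.8464 V^2
Step 2: P = C*V^2*f = 3.29e-12 F * 0.8464 * 3.88e9 Hz
Step 3: P = 1.080446528e-02 W
Step 4: P = 10.804 mW

10.804


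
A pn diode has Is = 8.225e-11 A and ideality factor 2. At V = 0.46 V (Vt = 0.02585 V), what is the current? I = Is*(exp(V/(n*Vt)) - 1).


Step 1: V/(n*Vt) = 0.46/(2*0.02585) = 8.8975
Step 2: exp(8.8975) = 7.3137e+03
Step 3: I = 8.225e-11 * (7.3137e+03 - 1) = 6.01e-07 A

6.01e-07


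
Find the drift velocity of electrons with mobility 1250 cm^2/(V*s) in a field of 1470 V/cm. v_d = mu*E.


Step 1: v_d = mu * E
Step 2: v_d = 1250 * 1470 = 1837500
Step 3: v_d = 1.84e+06 cm/s

1.84e+06


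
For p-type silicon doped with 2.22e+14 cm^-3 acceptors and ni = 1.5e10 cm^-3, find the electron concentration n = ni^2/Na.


Step 1: Majority hole concentration p ≈ Na = 2.22e+14 cm^-3
Step 2: n = ni^2 / Na = (1.5e10)^2 / 2.22e+14
Step 3: n = 1.01e+06 cm^-3

1.01e+06


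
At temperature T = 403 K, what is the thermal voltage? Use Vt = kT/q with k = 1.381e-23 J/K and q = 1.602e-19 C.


Step 1: kT = 1.381e-23 * 403 = 5.56543e-21 J
Step 2: Vt = kT/q = 5.56543e-21 / 1.602e-19
Step 3: Vt = 0.03474 V

0.03474


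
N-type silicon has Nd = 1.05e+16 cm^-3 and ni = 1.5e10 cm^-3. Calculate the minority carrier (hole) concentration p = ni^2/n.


Step 1: Since Nd >> ni, n ≈ Nd = 1.05e+16 cm^-3
Step 2: p = ni^2 / n = (1.5e10)^2 / 1.05e+16
Step 3: p = 2.25e20 / 1.05e+16 = 2.14e+04 cm^-3

2.14e+04


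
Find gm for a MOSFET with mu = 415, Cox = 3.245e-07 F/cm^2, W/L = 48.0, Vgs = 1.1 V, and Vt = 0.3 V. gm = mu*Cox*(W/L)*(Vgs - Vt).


Step 1: Vov = Vgs - Vt = 1.1 - 0.3 = 0.8 V
Step 2: gm = mu * Cox * (W/L) * Vov
Step 3: gm = 415 * 3.245e-07 * 48.0 * 0.8 = 5.17e-03 S

5.17e-03


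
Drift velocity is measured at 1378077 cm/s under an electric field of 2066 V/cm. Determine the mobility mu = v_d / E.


Step 1: mu = v_d / E
Step 2: mu = 1378077 / 2066
Step 3: mu = 667.03 cm^2/(V*s)

667.03


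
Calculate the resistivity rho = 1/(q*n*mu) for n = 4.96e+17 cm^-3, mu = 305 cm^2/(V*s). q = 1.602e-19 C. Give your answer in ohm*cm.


Step 1: sigma = q * n * mu = 1.602e-19 * 4.96e+17 * 305 = 2.42351e+01 S/cm
Step 2: rho = 1 / sigma = 1 / 2.42351e+01 = 0.04126 ohm*cm

0.04126


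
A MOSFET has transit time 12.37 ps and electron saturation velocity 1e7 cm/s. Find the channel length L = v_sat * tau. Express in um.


Step 1: tau in seconds = 12.37 ps * 1e-12 = 1.2370e-11 s
Step 2: L = v_sat * tau = 1e7 * 1.2370e-11 = 1.2370e-04 cm
Step 3: L in um = 1.2370e-04 * 1e4 = 1.237 um

1.237


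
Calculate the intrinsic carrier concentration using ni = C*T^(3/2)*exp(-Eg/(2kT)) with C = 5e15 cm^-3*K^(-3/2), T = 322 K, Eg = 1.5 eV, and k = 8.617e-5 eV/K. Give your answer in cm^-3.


Step 1: Compute kT = 8.617e-5 * 322 = 0.02774674 eV
Step 2: Exponent = -Eg/(2kT) = -1.5/(2*0.02774674) = -27.03020
Step 3: T^(3/2) = 322^1.5 = 5778.08
Step 4: ni = 5e15 * 5778.08 * exp(-27.03020) = 5.27e+07 cm^-3

5.27e+07


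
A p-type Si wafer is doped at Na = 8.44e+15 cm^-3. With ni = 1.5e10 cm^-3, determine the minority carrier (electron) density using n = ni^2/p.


Step 1: Majority hole concentration p ≈ Na = 8.44e+15 cm^-3
Step 2: n = ni^2 / Na = (1.5e10)^2 / 8.44e+15
Step 3: n = 2.67e+04 cm^-3

2.67e+04


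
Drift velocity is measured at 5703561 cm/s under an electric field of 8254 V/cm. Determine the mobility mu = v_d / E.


Step 1: mu = v_d / E
Step 2: mu = 5703561 / 8254
Step 3: mu = 691.01 cm^2/(V*s)

691.01


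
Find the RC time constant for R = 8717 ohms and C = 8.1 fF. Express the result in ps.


Step 1: tau = R * C
Step 2: tau = 8717 * 8.1 fF = 8717 * 8.1e-15 F
Step 3: tau = 7.06077e-11 s = 70.6077 ps

70.6077


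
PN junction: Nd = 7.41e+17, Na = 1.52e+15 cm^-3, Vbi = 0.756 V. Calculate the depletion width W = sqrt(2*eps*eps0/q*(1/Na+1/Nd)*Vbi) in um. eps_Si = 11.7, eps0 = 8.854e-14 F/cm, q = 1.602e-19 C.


Step 1: 1/Na + 1/Nd = 1/1.52e+15 + 1/7.41e+17 = 6.59244e-16
Step 2: 2*eps*eps0/q = 2*11.7*8.854e-14/1.602e-19 = 1.293281e+07
Step 3: W^2 = 1.293281e+07 * 6.59244e-16 * 0.756 = 6.44556e-09
Step 4: W = sqrt(6.44556e-09) = 8.028e-05 cm = 0.8028 um

0.8028


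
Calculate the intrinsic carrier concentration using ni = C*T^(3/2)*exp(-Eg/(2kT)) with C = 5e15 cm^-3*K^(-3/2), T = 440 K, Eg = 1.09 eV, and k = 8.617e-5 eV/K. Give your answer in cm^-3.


Step 1: Compute kT = 8.617e-5 * 440 = 0.0379148 eV
Step 2: Exponent = -Eg/(2kT) = -1.09/(2*0.0379148) = -14.37433
Step 3: T^(3/2) = 440^1.5 = 9229.52
Step 4: ni = 5e15 * 9229.52 * exp(-14.37433) = 2.64e+13 cm^-3

2.64e+13


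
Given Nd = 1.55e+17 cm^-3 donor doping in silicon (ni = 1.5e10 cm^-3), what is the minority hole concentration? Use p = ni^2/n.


Step 1: Since Nd >> ni, n ≈ Nd = 1.55e+17 cm^-3
Step 2: p = ni^2 / n = (1.5e10)^2 / 1.55e+17
Step 3: p = 2.25e20 / 1.55e+17 = 1.45e+03 cm^-3

1.45e+03


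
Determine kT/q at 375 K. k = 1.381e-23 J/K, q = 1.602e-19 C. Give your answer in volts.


Step 1: kT = 1.381e-23 * 375 = 5.17875e-21 J
Step 2: Vt = kT/q = 5.17875e-21 / 1.602e-19
Step 3: Vt = 0.03233 V

0.03233


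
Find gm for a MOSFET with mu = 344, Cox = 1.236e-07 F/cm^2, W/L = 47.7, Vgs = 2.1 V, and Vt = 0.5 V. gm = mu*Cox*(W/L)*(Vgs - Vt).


Step 1: Vov = Vgs - Vt = 2.1 - 0.5 = 1.6 V
Step 2: gm = mu * Cox * (W/L) * Vov
Step 3: gm = 344 * 1.236e-07 * 47.7 * 1.6 = 3.25e-03 S

3.25e-03


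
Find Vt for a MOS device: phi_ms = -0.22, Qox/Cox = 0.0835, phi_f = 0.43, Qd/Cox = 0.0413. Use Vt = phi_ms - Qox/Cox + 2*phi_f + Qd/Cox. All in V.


Step 1: Vt = phi_ms - Qox/Cox + 2*phi_f + Qd/Cox
Step 2: Vt = -0.22 - 0.0835 + 2*0.43 + 0.0413
Step 3: Vt = -0.22 - 0.0835 + 0.86 + 0.0413
Step 4: Vt = 0.5978 V

0.5978


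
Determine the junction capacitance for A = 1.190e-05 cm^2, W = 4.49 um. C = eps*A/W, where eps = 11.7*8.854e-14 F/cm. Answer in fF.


Step 1: eps_Si = 11.7 * 8.854e-14 = 1.035918e-12 F/cm
Step 2: W in cm = 4.49 * 1e-4 = 4.49e-04 cm
Step 3: C = 1.035918e-12 * 1.190e-05 / 4.49e-04 = 2.745529e-14 F
Step 4: C = 27.46 fF

27.46


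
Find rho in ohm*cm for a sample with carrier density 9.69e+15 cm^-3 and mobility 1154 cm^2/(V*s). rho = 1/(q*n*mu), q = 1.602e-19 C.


Step 1: sigma = q * n * mu = 1.602e-19 * 9.69e+15 * 1154 = 1.79140e+00 S/cm
Step 2: rho = 1 / sigma = 1 / 1.79140e+00 = 0.5582 ohm*cm

0.5582


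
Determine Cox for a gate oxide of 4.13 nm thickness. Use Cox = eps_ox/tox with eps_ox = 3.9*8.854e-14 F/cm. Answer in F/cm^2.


Step 1: eps_ox = 3.9 * 8.854e-14 = 3.45306e-13 F/cm
Step 2: tox in cm = 4.13 nm * 1e-7 = 4.1300e-07 cm
Step 3: Cox = 3.45306e-13 / 4.1300e-07 = 8.36e-07 F/cm^2

8.36e-07


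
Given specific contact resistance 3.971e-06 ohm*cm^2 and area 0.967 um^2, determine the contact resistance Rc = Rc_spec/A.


Step 1: Convert area to cm^2: 0.967 um^2 = 9.6700e-09 cm^2
Step 2: Rc = Rc_spec / A = 3.971e-06 / 9.6700e-09
Step 3: Rc = 4.11e+02 ohms

4.11e+02


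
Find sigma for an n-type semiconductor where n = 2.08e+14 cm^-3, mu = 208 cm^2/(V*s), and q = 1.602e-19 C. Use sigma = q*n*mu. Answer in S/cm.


Step 1: sigma = q * n * mu
Step 2: sigma = 1.602e-19 * 2.08e+14 * 208
Step 3: sigma = 6.931e-03 S/cm

6.931e-03


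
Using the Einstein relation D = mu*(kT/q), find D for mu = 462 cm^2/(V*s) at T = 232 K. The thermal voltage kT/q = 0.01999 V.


Step 1: D = mu * (kT/q)
Step 2: D = 462 * 0.01999
Step 3: D = 9.24 cm^2/s

9.24


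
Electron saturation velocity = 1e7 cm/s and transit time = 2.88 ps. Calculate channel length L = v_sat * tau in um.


Step 1: tau in seconds = 2.88 ps * 1e-12 = 2.8800e-12 s
Step 2: L = v_sat * tau = 1e7 * 2.8800e-12 = 2.8800e-05 cm
Step 3: L in um = 2.8800e-05 * 1e4 = 0.288 um

0.288


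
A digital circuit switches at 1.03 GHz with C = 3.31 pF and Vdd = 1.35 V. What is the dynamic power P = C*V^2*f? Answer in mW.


Step 1: V^2 = 1.35^2 = 1.8225 V^2
Step 2: P = C*V^2*f = 3.31e-12 F * 1.8225 * 1.03e9 Hz
Step 3: P = 6.21344925e-03 W
Step 4: P = 6.213 mW

6.213


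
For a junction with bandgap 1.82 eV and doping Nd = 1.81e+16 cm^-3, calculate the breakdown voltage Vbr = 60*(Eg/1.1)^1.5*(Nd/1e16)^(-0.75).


Step 1: Eg/1.1 = 1.82/1.1 = 1.654545
Step 2: (Eg/1.1)^1.5 = 1.654545^1.5 = 2.128227
Step 3: (Nd/1e16)^(-0.75) = (1.81)^(-0.75) = 0.640827
Step 4: Vbr = 60 * 2.128227 * 0.640827 = 81.8 V

81.8


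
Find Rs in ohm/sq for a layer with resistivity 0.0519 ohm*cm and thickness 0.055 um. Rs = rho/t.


Step 1: Convert thickness to cm: t = 0.055 um = 5.5000e-06 cm
Step 2: Rs = rho / t = 0.0519 / 5.5000e-06
Step 3: Rs = 9436.4 ohm/sq

9436.4


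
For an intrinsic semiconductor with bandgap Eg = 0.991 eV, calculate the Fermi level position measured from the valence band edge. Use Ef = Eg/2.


Step 1: For an intrinsic semiconductor, the Fermi level sits at midgap.
Step 2: Ef = Eg / 2 = 0.991 / 2 = 0.4955 eV

0.4955


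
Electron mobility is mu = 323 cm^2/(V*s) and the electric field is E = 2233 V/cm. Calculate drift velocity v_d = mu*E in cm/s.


Step 1: v_d = mu * E
Step 2: v_d = 323 * 2233 = 721259
Step 3: v_d = 7.21e+05 cm/s

7.21e+05


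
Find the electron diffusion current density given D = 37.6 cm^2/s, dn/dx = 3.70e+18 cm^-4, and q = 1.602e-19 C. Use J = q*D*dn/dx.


Step 1: J = q * D * (dn/dx)
Step 2: J = 1.602e-19 * 37.6 * 3.70e+18
Step 3: J = 2.23e+01 A/cm^2

2.23e+01


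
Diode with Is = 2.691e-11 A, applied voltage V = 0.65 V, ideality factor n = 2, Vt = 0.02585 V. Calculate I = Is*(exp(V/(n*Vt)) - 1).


Step 1: V/(n*Vt) = 0.65/(2*0.02585) = 12.5725
Step 2: exp(12.5725) = 2.8851e+05
Step 3: I = 2.691e-11 * (2.8851e+05 - 1) = 7.76e-06 A

7.76e-06


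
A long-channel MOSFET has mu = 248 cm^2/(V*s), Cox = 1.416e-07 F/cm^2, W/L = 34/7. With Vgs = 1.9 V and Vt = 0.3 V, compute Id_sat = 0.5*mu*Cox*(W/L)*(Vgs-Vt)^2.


Step 1: Overdrive voltage Vov = Vgs - Vt = 1.9 - 0.3 = 1.6 V
Step 2: W/L = 34/7 = 4.85714
Step 3: Id = 0.5 * 248 * 1.416e-07 * 4.85714 * 1.6^2
Step 4: Id = 2.18e-04 A

2.18e-04


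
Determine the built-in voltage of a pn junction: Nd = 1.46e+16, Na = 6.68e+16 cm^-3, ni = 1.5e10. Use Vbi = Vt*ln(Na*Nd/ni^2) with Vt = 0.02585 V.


Step 1: Compute Na*Nd/ni^2 = 6.68e+16 * 1.46e+16 / (1.5e10)^2 = 4.3346e+12
Step 2: ln(4.3346e+12) = 29.0977
Step 3: Vbi = 0.02585 * 29.0977 = 0.752 V

0.752


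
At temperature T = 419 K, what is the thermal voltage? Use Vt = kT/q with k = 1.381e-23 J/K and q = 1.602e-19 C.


Step 1: kT = 1.381e-23 * 419 = 5.78639e-21 J
Step 2: Vt = kT/q = 5.78639e-21 / 1.602e-19
Step 3: Vt = 0.03612 V

0.03612


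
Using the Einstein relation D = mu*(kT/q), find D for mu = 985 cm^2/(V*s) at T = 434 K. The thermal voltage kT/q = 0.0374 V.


Step 1: D = mu * (kT/q)
Step 2: D = 985 * 0.0374
Step 3: D = 36.84 cm^2/s

36.84


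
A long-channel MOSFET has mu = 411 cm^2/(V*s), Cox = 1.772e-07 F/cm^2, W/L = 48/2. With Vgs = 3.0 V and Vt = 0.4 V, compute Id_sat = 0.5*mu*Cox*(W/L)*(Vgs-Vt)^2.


Step 1: Overdrive voltage Vov = Vgs - Vt = 3.0 - 0.4 = 2.6 V
Step 2: W/L = 48/2 = 24
Step 3: Id = 0.5 * 411 * 1.772e-07 * 24 * 2.6^2
Step 4: Id = 5.91e-03 A

5.91e-03


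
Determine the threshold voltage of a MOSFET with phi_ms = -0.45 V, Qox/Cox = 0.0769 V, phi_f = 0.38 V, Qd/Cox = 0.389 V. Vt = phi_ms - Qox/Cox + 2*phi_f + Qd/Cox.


Step 1: Vt = phi_ms - Qox/Cox + 2*phi_f + Qd/Cox
Step 2: Vt = -0.45 - 0.0769 + 2*0.38 + 0.389
Step 3: Vt = -0.45 - 0.0769 + 0.76 + 0.389
Step 4: Vt = 0.6221 V

0.6221


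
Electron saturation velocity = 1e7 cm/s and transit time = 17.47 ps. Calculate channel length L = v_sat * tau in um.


Step 1: tau in seconds = 17.47 ps * 1e-12 = 1.7470e-11 s
Step 2: L = v_sat * tau = 1e7 * 1.7470e-11 = 1.7470e-04 cm
Step 3: L in um = 1.7470e-04 * 1e4 = 1.747 um

1.747


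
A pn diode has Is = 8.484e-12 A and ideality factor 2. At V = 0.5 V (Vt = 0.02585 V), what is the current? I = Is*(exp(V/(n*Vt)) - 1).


Step 1: V/(n*Vt) = 0.5/(2*0.02585) = 9.6712
Step 2: exp(9.6712) = 1.5854e+04
Step 3: I = 8.484e-12 * (1.5854e+04 - 1) = 1.34e-07 A

1.34e-07


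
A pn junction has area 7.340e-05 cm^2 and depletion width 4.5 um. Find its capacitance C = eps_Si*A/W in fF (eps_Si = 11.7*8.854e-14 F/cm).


Step 1: eps_Si = 11.7 * 8.854e-14 = 1.035918e-12 F/cm
Step 2: W in cm = 4.5 * 1e-4 = 4.50e-04 cm
Step 3: C = 1.035918e-12 * 7.340e-05 / 4.50e-04 = 1.689697e-13 F
Step 4: C = 168.97 fF

168.97


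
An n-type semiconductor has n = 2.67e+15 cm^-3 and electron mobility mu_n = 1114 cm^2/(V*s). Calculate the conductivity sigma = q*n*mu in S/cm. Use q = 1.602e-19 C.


Step 1: sigma = q * n * mu
Step 2: sigma = 1.602e-19 * 2.67e+15 * 1114
Step 3: sigma = 4.765e-01 S/cm

4.765e-01


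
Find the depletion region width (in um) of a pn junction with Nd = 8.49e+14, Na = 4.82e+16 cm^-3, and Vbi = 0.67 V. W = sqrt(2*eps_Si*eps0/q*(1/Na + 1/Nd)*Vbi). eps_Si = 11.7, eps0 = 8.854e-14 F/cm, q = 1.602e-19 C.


Step 1: 1/Na + 1/Nd = 1/4.82e+16 + 1/8.49e+14 = 1.19860e-15
Step 2: 2*eps*eps0/q = 2*11.7*8.854e-14/1.602e-19 = 1.293281e+07
Step 3: W^2 = 1.293281e+07 * 1.19860e-15 * 0.67 = 1.03858e-08
Step 4: W = sqrt(1.03858e-08) = 1.019e-04 cm = 1.019 um

1.019


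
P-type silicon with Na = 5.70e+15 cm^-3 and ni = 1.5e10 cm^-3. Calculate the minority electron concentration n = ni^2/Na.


Step 1: Majority hole concentration p ≈ Na = 5.70e+15 cm^-3
Step 2: n = ni^2 / Na = (1.5e10)^2 / 5.70e+15
Step 3: n = 3.95e+04 cm^-3

3.95e+04


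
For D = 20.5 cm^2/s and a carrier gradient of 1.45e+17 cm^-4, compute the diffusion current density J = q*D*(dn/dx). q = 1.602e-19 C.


Step 1: J = q * D * (dn/dx)
Step 2: J = 1.602e-19 * 20.5 * 1.45e+17
Step 3: J = 4.76e-01 A/cm^2

4.76e-01


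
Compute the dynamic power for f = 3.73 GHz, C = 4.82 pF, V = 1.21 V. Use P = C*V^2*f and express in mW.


Step 1: V^2 = 1.21^2 = 1.4641 V^2
Step 2: P = C*V^2*f = 4.82e-12 F * 1.4641 * 3.73e9 Hz
Step 3: P = 2.632246826e-02 W
Step 4: P = 26.322 mW

26.322


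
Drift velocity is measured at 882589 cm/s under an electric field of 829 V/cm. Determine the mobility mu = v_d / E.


Step 1: mu = v_d / E
Step 2: mu = 882589 / 829
Step 3: mu = 1064.64 cm^2/(V*s)

1064.64


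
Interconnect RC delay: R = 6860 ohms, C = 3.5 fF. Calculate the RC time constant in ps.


Step 1: tau = R * C
Step 2: tau = 6860 * 3.5 fF = 6860 * 3.5e-15 F
Step 3: tau = 2.401e-11 s = 24.01 ps

24.01


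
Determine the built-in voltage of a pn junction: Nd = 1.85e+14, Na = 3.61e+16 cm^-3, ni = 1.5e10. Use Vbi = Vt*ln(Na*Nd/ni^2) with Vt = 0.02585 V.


Step 1: Compute Na*Nd/ni^2 = 3.61e+16 * 1.85e+14 / (1.5e10)^2 = 2.9682e+10
Step 2: ln(2.9682e+10) = 24.1138
Step 3: Vbi = 0.02585 * 24.1138 = 0.623 V

0.623


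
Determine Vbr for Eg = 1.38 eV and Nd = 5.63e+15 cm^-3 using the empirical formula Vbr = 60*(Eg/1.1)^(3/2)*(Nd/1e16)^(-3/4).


Step 1: Eg/1.1 = 1.38/1.1 = 1.254545
Step 2: (Eg/1.1)^1.5 = 1.254545^1.5 = 1.405172
Step 3: (Nd/1e16)^(-0.75) = (0.563)^(-0.75) = 1.538575
Step 4: Vbr = 60 * 1.405172 * 1.538575 = 129.7 V

129.7


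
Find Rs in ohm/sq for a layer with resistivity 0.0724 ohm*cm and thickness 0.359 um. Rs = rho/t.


Step 1: Convert thickness to cm: t = 0.359 um = 3.5900e-05 cm
Step 2: Rs = rho / t = 0.0724 / 3.5900e-05
Step 3: Rs = 2016.7 ohm/sq

2016.7


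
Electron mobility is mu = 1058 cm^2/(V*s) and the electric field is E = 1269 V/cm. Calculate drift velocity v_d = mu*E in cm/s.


Step 1: v_d = mu * E
Step 2: v_d = 1058 * 1269 = 1342602
Step 3: v_d = 1.34e+06 cm/s

1.34e+06


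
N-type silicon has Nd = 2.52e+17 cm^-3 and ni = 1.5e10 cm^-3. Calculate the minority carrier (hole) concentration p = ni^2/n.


Step 1: Since Nd >> ni, n ≈ Nd = 2.52e+17 cm^-3
Step 2: p = ni^2 / n = (1.5e10)^2 / 2.52e+17
Step 3: p = 2.25e20 / 2.52e+17 = 8.93e+02 cm^-3

8.93e+02


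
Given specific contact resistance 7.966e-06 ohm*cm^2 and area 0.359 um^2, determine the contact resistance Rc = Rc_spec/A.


Step 1: Convert area to cm^2: 0.359 um^2 = 3.5900e-09 cm^2
Step 2: Rc = Rc_spec / A = 7.966e-06 / 3.5900e-09
Step 3: Rc = 2.22e+03 ohms

2.22e+03


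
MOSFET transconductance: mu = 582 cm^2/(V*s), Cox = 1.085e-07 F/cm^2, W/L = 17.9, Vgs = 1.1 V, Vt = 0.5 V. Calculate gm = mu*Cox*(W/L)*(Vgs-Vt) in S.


Step 1: Vov = Vgs - Vt = 1.1 - 0.5 = 0.6 V
Step 2: gm = mu * Cox * (W/L) * Vov
Step 3: gm = 582 * 1.085e-07 * 17.9 * 0.6 = 6.78e-04 S

6.78e-04


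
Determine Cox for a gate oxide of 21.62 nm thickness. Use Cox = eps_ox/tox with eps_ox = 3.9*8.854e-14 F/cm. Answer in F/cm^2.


Step 1: eps_ox = 3.9 * 8.854e-14 = 3.45306e-13 F/cm
Step 2: tox in cm = 21.62 nm * 1e-7 = 2.1620e-06 cm
Step 3: Cox = 3.45306e-13 / 2.1620e-06 = 1.60e-07 F/cm^2

1.60e-07


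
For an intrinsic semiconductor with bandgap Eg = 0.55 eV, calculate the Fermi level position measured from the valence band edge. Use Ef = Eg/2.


Step 1: For an intrinsic semiconductor, the Fermi level sits at midgap.
Step 2: Ef = Eg / 2 = 0.55 / 2 = 0.275 eV

0.275


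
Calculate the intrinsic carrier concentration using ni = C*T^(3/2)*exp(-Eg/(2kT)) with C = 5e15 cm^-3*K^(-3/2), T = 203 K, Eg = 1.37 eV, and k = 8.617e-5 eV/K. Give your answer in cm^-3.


Step 1: Compute kT = 8.617e-5 * 203 = 0.01749251 eV
Step 2: Exponent = -Eg/(2kT) = -1.37/(2*0.01749251) = -39.15962
Step 3: T^(3/2) = 203^1.5 = 2892.30
Step 4: ni = 5e15 * 2892.30 * exp(-39.15962) = 1.42e+02 cm^-3

1.42e+02


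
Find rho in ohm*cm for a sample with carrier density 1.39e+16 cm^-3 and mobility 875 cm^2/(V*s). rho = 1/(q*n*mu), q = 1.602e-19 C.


Step 1: sigma = q * n * mu = 1.602e-19 * 1.39e+16 * 875 = 1.94843e+00 S/cm
Step 2: rho = 1 / sigma = 1 / 1.94843e+00 = 0.5132 ohm*cm

0.5132


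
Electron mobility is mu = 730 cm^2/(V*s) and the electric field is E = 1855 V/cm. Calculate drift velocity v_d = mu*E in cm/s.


Step 1: v_d = mu * E
Step 2: v_d = 730 * 1855 = 1354150
Step 3: v_d = 1.35e+06 cm/s

1.35e+06


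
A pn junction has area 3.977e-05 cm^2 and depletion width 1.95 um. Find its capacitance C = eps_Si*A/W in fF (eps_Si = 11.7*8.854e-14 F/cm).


Step 1: eps_Si = 11.7 * 8.854e-14 = 1.035918e-12 F/cm
Step 2: W in cm = 1.95 * 1e-4 = 1.95e-04 cm
Step 3: C = 1.035918e-12 * 3.977e-05 / 1.95e-04 = 2.112741e-13 F
Step 4: C = 211.27 fF

211.27


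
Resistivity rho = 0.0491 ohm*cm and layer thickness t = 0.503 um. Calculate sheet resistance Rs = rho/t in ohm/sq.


Step 1: Convert thickness to cm: t = 0.503 um = 5.0300e-05 cm
Step 2: Rs = rho / t = 0.0491 / 5.0300e-05
Step 3: Rs = 976.1 ohm/sq

976.1


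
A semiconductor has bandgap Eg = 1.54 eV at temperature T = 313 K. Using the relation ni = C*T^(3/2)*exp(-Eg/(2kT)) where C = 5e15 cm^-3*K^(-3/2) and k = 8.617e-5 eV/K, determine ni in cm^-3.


Step 1: Compute kT = 8.617e-5 * 313 = 0.02697121 eV
Step 2: Exponent = -Eg/(2kT) = -1.54/(2*0.02697121) = -28.54896
Step 3: T^(3/2) = 313^1.5 = 5537.54
Step 4: ni = 5e15 * 5537.54 * exp(-28.54896) = 1.11e+07 cm^-3

1.11e+07


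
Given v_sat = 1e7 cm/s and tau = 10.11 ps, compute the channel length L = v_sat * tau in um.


Step 1: tau in seconds = 10.11 ps * 1e-12 = 1.0110e-11 s
Step 2: L = v_sat * tau = 1e7 * 1.0110e-11 = 1.0110e-04 cm
Step 3: L in um = 1.0110e-04 * 1e4 = 1.011 um

1.011


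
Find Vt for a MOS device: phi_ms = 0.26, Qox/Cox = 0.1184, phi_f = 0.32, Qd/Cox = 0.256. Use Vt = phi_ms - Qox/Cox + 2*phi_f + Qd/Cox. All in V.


Step 1: Vt = phi_ms - Qox/Cox + 2*phi_f + Qd/Cox
Step 2: Vt = 0.26 - 0.1184 + 2*0.32 + 0.256
Step 3: Vt = 0.26 - 0.1184 + 0.64 + 0.256
Step 4: Vt = 1.0376 V

1.0376


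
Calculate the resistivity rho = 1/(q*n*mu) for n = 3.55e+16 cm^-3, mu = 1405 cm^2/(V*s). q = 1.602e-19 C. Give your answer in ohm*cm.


Step 1: sigma = q * n * mu = 1.602e-19 * 3.55e+16 * 1405 = 7.99038e+00 S/cm
Step 2: rho = 1 / sigma = 1 / 7.99038e+00 = 0.1252 ohm*cm

0.1252


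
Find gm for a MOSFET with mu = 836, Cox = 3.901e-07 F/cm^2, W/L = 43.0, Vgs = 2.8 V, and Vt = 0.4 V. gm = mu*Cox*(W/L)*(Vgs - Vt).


Step 1: Vov = Vgs - Vt = 2.8 - 0.4 = 2.4 V
Step 2: gm = mu * Cox * (W/L) * Vov
Step 3: gm = 836 * 3.901e-07 * 43.0 * 2.4 = 3.37e-02 S

3.37e-02


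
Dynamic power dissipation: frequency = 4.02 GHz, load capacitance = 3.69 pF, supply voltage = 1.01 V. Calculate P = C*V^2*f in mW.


Step 1: V^2 = 1.01^2 = 1.0201 V^2
Step 2: P = C*V^2*f = 3.69e-12 F * 1.0201 * 4.02e9 Hz
Step 3: P = 1.513195938e-02 W
Step 4: P = 15.132 mW

15.132
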